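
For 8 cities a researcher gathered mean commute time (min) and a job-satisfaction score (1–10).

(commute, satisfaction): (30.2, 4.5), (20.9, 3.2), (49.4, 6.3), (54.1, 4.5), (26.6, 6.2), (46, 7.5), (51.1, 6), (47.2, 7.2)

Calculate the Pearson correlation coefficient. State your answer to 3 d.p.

n = 8, Σx = 325.5, Σy = 45.4, Σx² = 14378.63, Σy² = 272.96, Σxy = 1913.81
nΣxy − ΣxΣy = 15310.48 − 14777.7 = 532.78
nΣx² − (Σx)² = 115029.04 − 105950.25 = 9078.79; nΣy² − (Σy)² = 2183.68 − 2061.16 = 122.52
r = 532.78 / √(9078.79 × 122.52) = 532.78 / 1054.6722 ≈ 0.505

0.505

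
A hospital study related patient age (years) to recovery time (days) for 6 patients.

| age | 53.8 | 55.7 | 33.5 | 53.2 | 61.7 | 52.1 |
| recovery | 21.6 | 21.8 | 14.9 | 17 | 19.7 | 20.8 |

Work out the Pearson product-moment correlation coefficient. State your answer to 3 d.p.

0.726

n = 6, Σx = 310, Σy = 115.8, Σx² = 16470.72, Σy² = 2273.54, Σxy = 6079.06
nΣxy − ΣxΣy = 36474.36 − 35898 = 576.36
nΣx² − (Σx)² = 98824.32 − 96100 = 2724.32; nΣy² − (Σy)² = 13641.24 − 13409.64 = 231.6
r = 576.36 / √(2724.32 × 231.6) = 576.36 / 794.3252 ≈ 0.726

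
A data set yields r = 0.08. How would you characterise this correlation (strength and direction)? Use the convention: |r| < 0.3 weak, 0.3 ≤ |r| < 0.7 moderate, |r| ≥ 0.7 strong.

r = 0.08 > 0 so the relationship is positive.
|r| = 0.08, which falls in the weak range.

weak positive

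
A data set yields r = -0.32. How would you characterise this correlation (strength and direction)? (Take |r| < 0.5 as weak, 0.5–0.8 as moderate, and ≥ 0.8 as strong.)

r = -0.32 < 0 so the relationship is negative.
|r| = 0.32, which falls in the weak range.

weak negative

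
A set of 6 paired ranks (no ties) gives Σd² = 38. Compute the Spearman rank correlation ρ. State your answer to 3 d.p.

-0.086

ρ = 1 − 6Σd² / [n(n²−1)] = 1 − 6×38 / (6×35)
  = 1 − 228/210 = 1 − 1.0857 ≈ -0.086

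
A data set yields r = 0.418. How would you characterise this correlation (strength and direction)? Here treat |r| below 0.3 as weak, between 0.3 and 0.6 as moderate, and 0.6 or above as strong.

r = 0.418 > 0 so the relationship is positive.
|r| = 0.418, which falls in the moderate range.

moderate positive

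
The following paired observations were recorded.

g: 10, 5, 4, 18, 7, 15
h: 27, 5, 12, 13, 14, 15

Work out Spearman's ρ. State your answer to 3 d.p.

0.543

Rank g: 4, 2, 1, 6, 3, 5
Rank h: 6, 1, 2, 3, 4, 5
d = rank(g) − rank(h): -2, 1, -1, 3, -1, 0; Σd² = 16
ρ = 1 − 6Σd² / [n(n²−1)] = 1 − 6×16 / (6×35) = 1 − 96/210 ≈ 0.543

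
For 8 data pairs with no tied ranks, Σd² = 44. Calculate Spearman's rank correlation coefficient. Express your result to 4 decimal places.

ρ = 1 − 6Σd² / [n(n²−1)] = 1 − 6×44 / (8×63)
  = 1 − 264/504 = 1 − 0.52381 ≈ 0.4762

0.4762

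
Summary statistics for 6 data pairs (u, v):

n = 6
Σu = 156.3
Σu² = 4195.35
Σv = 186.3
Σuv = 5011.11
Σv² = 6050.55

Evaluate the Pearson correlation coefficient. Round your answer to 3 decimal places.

0.871

r = (nΣuv − ΣuΣv) / √[(nΣu² − (Σu)²)(nΣv² − (Σv)²)]
Numerator: 6×5011.11 − 156.3×186.3 = 947.97
Denominator: √[(25172.1 − 24429.69)(36303.3 − 34707.69)] = √[742.41 × 1595.61] = 1088.3919
r = 947.97 / 1088.3919 ≈ 0.871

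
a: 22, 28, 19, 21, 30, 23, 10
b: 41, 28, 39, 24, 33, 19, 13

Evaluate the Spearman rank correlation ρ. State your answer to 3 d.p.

0.250

Rank a: 4, 6, 2, 3, 7, 5, 1
Rank b: 7, 4, 6, 3, 5, 2, 1
d = rank(a) − rank(b): -3, 2, -4, 0, 2, 3, 0; Σd² = 42
ρ = 1 − 6Σd² / [n(n²−1)] = 1 − 6×42 / (7×48) = 1 − 252/336 ≈ 0.250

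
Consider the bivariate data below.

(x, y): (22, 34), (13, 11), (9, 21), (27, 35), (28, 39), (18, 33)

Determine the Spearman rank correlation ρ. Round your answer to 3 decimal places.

0.943

Rank x: 4, 2, 1, 5, 6, 3
Rank y: 4, 1, 2, 5, 6, 3
d = rank(x) − rank(y): 0, 1, -1, 0, 0, 0; Σd² = 2
ρ = 1 − 6Σd² / [n(n²−1)] = 1 − 6×2 / (6×35) = 1 − 12/210 ≈ 0.943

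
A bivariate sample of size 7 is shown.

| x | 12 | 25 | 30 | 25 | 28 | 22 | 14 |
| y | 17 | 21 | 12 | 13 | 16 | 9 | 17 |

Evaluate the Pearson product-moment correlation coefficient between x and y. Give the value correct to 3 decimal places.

n = 7, Σx = 156, Σy = 105, Σx² = 3758, Σy² = 1669, Σxy = 2298
nΣxy − ΣxΣy = 16086 − 16380 = -294
nΣx² − (Σx)² = 26306 − 24336 = 1970; nΣy² − (Σy)² = 11683 − 11025 = 658
r = -294 / √(1970 × 658) = -294 / 1138.5341 ≈ -0.258

-0.258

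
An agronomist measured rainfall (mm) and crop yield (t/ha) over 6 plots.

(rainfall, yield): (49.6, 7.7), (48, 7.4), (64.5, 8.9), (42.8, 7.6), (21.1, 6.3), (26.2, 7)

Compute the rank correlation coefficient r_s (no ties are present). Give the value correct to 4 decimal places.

0.9429

Rank rainfall: 5, 4, 6, 3, 1, 2
Rank yield: 5, 3, 6, 4, 1, 2
d = rank(rainfall) − rank(yield): 0, 1, 0, -1, 0, 0; Σd² = 2
ρ = 1 − 6Σd² / [n(n²−1)] = 1 − 6×2 / (6×35) = 1 − 12/210 ≈ 0.9429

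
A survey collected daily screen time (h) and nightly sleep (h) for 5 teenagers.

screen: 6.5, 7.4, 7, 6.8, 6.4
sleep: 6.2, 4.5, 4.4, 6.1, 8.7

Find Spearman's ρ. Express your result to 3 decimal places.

Rank screen: 2, 5, 4, 3, 1
Rank sleep: 4, 2, 1, 3, 5
d = rank(screen) − rank(sleep): -2, 3, 3, 0, -4; Σd² = 38
ρ = 1 − 6Σd² / [n(n²−1)] = 1 − 6×38 / (5×24) = 1 − 228/120 ≈ -0.900

-0.900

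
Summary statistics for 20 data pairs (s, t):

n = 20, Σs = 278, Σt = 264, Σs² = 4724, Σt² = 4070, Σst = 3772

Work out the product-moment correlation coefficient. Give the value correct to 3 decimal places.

0.144

r = (nΣst − ΣsΣt) / √[(nΣs² − (Σs)²)(nΣt² − (Σt)²)]
Numerator: 20×3772 − 278×264 = 2048
Denominator: √[(94480 − 77284)(81400 − 69696)] = √[17196 × 11704] = 14186.6833
r = 2048 / 14186.6833 ≈ 0.144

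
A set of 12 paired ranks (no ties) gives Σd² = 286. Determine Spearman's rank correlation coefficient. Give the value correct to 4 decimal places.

0.0000

ρ = 1 − 6Σd² / [n(n²−1)] = 1 − 6×286 / (12×143)
  = 1 − 1716/1716 = 1 − 1.00000 ≈ 0.0000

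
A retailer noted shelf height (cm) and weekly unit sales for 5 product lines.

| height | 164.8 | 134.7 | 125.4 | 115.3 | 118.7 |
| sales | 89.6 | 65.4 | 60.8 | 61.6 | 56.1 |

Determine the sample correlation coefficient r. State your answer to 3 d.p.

n = 5, Σx = 658.9, Σy = 333.5, Σx² = 88412.07, Σy² = 22943.73, Σxy = 44961.33
nΣxy − ΣxΣy = 224806.65 − 219743.15 = 5063.5
nΣx² − (Σx)² = 442060.35 − 434149.21 = 7911.14; nΣy² − (Σy)² = 114718.65 − 111222.25 = 3496.4
r = 5063.5 / √(7911.14 × 3496.4) = 5063.5 / 5259.3260 ≈ 0.963

0.963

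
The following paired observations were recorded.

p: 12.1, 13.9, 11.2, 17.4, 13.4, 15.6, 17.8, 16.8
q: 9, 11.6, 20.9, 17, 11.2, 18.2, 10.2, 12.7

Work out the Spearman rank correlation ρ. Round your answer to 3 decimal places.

Rank p: 2, 4, 1, 7, 3, 5, 8, 6
Rank q: 1, 4, 8, 6, 3, 7, 2, 5
d = rank(p) − rank(q): 1, 0, -7, 1, 0, -2, 6, 1; Σd² = 92
ρ = 1 − 6Σd² / [n(n²−1)] = 1 − 6×92 / (8×63) = 1 − 552/504 ≈ -0.095

-0.095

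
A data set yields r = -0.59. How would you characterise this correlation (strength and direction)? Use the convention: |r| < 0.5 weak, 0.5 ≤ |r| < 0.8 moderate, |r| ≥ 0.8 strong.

r = -0.59 < 0 so the relationship is negative.
|r| = 0.59, which falls in the moderate range.

moderate negative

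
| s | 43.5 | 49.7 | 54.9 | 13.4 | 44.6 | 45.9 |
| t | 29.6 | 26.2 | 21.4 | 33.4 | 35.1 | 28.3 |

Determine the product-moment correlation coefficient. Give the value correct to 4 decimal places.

n = 6, Σs = 252, Σt = 174, Σs² = 11651.88, Σt² = 5169.02, Σst = 7076.59
nΣst − ΣsΣt = 42459.54 − 43848 = -1388.46
nΣs² − (Σs)² = 69911.28 − 63504 = 6407.28; nΣt² − (Σt)² = 31014.12 − 30276 = 738.12
r = -1388.46 / √(6407.28 × 738.12) = -1388.46 / 2174.7049 ≈ -0.6385

-0.6385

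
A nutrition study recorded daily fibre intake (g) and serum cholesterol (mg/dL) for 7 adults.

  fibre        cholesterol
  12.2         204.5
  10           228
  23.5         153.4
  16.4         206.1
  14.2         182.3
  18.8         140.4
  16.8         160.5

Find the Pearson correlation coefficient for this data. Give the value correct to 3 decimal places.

-0.816

n = 7, Σx = 111.9, Σy = 1275.2, Σx² = 1907.37, Σy² = 238518.72, Σxy = 19684.42
nΣxy − ΣxΣy = 137790.94 − 142694.88 = -4903.94
nΣx² − (Σx)² = 13351.59 − 12521.61 = 829.98; nΣy² − (Σy)² = 1669631.04 − 1626135.04 = 43496
r = -4903.94 / √(829.98 × 43496) = -4903.94 / 6008.3950 ≈ -0.816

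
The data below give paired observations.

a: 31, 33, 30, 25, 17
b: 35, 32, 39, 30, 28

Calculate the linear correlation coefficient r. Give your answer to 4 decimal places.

n = 5, Σa = 136, Σb = 164, Σa² = 3864, Σb² = 5454, Σab = 4537
nΣab − ΣaΣb = 22685 − 22304 = 381
nΣa² − (Σa)² = 19320 − 18496 = 824; nΣb² − (Σb)² = 27270 − 26896 = 374
r = 381 / √(824 × 374) = 381 / 555.1360 ≈ 0.6863

0.6863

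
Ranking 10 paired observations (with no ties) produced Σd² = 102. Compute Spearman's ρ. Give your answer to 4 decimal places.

ρ = 1 − 6Σd² / [n(n²−1)] = 1 − 6×102 / (10×99)
  = 1 − 612/990 = 1 − 0.61818 ≈ 0.3818

0.3818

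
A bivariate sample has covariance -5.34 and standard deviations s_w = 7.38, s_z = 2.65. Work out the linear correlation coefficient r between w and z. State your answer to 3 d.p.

r = Cov(w,z) / (s_w · s_z) = -5.34 / (7.38 × 2.65)
  = -5.34 / 19.5570 ≈ -0.273

-0.273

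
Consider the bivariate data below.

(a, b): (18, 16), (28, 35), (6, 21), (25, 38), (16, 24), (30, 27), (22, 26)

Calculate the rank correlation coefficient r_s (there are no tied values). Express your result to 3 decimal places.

0.750

Rank a: 3, 6, 1, 5, 2, 7, 4
Rank b: 1, 6, 2, 7, 3, 5, 4
d = rank(a) − rank(b): 2, 0, -1, -2, -1, 2, 0; Σd² = 14
ρ = 1 − 6Σd² / [n(n²−1)] = 1 − 6×14 / (7×48) = 1 − 84/336 ≈ 0.750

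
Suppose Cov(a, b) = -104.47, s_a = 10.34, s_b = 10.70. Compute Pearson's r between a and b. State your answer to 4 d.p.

r = Cov(a,b) / (s_a · s_b) = -104.47 / (10.34 × 10.70)
  = -104.47 / 110.6380 ≈ -0.9443

-0.9443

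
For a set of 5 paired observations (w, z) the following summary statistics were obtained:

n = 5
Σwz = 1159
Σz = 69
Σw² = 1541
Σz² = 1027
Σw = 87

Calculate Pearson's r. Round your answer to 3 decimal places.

r = (nΣwz − ΣwΣz) / √[(nΣw² − (Σw)²)(nΣz² − (Σz)²)]
Numerator: 5×1159 − 87×69 = -208
Denominator: √[(7705 − 7569)(5135 − 4761)] = √[136 × 374] = 225.5305
r = -208 / 225.5305 ≈ -0.922

-0.922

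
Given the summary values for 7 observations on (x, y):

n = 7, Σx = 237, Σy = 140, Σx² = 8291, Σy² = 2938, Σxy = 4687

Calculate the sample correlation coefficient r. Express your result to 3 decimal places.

-0.276

r = (nΣxy − ΣxΣy) / √[(nΣx² − (Σx)²)(nΣy² − (Σy)²)]
Numerator: 7×4687 − 237×140 = -371
Denominator: √[(58037 − 56169)(20566 − 19600)] = √[1868 × 966] = 1343.3123
r = -371 / 1343.3123 ≈ -0.276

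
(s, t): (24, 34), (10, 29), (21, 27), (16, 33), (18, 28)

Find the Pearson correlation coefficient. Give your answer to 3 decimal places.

0.260

n = 5, Σs = 89, Σt = 151, Σs² = 1697, Σt² = 4599, Σst = 2705
nΣst − ΣsΣt = 13525 − 13439 = 86
nΣs² − (Σs)² = 8485 − 7921 = 564; nΣt² − (Σt)² = 22995 − 22801 = 194
r = 86 / √(564 × 194) = 86 / 330.7809 ≈ 0.260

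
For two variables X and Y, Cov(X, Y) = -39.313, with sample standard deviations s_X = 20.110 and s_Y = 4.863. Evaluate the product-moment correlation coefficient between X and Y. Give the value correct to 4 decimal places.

-0.4020

r = Cov(X,Y) / (s_X · s_Y) = -39.313 / (20.110 × 4.863)
  = -39.313 / 97.7949 ≈ -0.4020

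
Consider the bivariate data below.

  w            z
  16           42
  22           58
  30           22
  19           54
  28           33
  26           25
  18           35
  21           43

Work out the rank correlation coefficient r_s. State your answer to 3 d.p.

Rank w: 1, 5, 8, 3, 7, 6, 2, 4
Rank z: 5, 8, 1, 7, 3, 2, 4, 6
d = rank(w) − rank(z): -4, -3, 7, -4, 4, 4, -2, -2; Σd² = 130
ρ = 1 − 6Σd² / [n(n²−1)] = 1 − 6×130 / (8×63) = 1 − 780/504 ≈ -0.548

-0.548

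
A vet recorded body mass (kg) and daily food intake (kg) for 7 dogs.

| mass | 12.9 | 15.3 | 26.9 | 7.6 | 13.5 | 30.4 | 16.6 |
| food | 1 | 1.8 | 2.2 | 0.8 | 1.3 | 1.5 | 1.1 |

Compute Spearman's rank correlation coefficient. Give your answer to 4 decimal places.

Rank mass: 2, 4, 6, 1, 3, 7, 5
Rank food: 2, 6, 7, 1, 4, 5, 3
d = rank(mass) − rank(food): 0, -2, -1, 0, -1, 2, 2; Σd² = 14
ρ = 1 − 6Σd² / [n(n²−1)] = 1 − 6×14 / (7×48) = 1 − 84/336 ≈ 0.7500

0.7500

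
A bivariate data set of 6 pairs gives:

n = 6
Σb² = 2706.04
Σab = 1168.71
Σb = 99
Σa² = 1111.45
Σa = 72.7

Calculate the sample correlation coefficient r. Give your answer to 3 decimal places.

r = (nΣab − ΣaΣb) / √[(nΣa² − (Σa)²)(nΣb² − (Σb)²)]
Numerator: 6×1168.71 − 72.7×99 = -185.04
Denominator: √[(6668.7 − 5285.29)(16236.24 − 9801)] = √[1383.41 × 6435.24] = 2983.7184
r = -185.04 / 2983.7184 ≈ -0.062

-0.062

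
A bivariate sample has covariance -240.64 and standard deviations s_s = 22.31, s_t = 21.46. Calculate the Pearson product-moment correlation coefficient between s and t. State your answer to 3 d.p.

-0.503

r = Cov(s,t) / (s_s · s_t) = -240.64 / (22.31 × 21.46)
  = -240.64 / 478.7726 ≈ -0.503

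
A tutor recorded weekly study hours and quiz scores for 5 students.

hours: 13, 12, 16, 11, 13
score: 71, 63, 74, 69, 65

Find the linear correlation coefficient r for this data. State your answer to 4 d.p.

n = 5, Σx = 65, Σy = 342, Σx² = 859, Σy² = 23472, Σxy = 4467
nΣxy − ΣxΣy = 22335 − 22230 = 105
nΣx² − (Σx)² = 4295 − 4225 = 70; nΣy² − (Σy)² = 117360 − 116964 = 396
r = 105 / √(70 × 396) = 105 / 166.4932 ≈ 0.6307

0.6307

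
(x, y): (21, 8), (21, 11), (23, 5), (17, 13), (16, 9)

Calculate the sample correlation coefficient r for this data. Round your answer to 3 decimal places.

-0.628

n = 5, Σx = 98, Σy = 46, Σx² = 1956, Σy² = 460, Σxy = 879
nΣxy − ΣxΣy = 4395 − 4508 = -113
nΣx² − (Σx)² = 9780 − 9604 = 176; nΣy² − (Σy)² = 2300 − 2116 = 184
r = -113 / √(176 × 184) = -113 / 179.9556 ≈ -0.628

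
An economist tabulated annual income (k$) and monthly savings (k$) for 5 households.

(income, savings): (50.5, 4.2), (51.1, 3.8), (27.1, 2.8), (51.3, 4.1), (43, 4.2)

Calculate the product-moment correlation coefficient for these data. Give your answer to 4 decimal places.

n = 5, Σx = 223, Σy = 19.1, Σx² = 10376.56, Σy² = 74.37, Σxy = 873.09
nΣxy − ΣxΣy = 4365.45 − 4259.3 = 106.15
nΣx² − (Σx)² = 51882.8 − 49729 = 2153.8; nΣy² − (Σy)² = 371.85 − 364.81 = 7.04
r = 106.15 / √(2153.8 × 7.04) = 106.15 / 123.1371 ≈ 0.8620

0.8620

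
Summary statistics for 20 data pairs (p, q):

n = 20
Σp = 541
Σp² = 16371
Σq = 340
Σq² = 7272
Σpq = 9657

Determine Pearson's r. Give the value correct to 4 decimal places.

0.2857

r = (nΣpq − ΣpΣq) / √[(nΣp² − (Σp)²)(nΣq² − (Σq)²)]
Numerator: 20×9657 − 541×340 = 9200
Denominator: √[(327420 − 292681)(145440 − 115600)] = √[34739 × 29840] = 32196.4557
r = 9200 / 32196.4557 ≈ 0.2857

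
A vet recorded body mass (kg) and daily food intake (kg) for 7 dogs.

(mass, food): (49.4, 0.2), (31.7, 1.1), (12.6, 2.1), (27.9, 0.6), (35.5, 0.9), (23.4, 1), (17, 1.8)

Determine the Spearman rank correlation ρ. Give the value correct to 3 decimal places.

Rank mass: 7, 5, 1, 4, 6, 3, 2
Rank food: 1, 5, 7, 2, 3, 4, 6
d = rank(mass) − rank(food): 6, 0, -6, 2, 3, -1, -4; Σd² = 102
ρ = 1 − 6Σd² / [n(n²−1)] = 1 − 6×102 / (7×48) = 1 − 612/336 ≈ -0.821

-0.821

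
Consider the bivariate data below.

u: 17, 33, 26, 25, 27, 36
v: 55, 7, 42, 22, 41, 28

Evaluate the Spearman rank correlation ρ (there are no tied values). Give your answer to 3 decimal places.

-0.543

Rank u: 1, 5, 3, 2, 4, 6
Rank v: 6, 1, 5, 2, 4, 3
d = rank(u) − rank(v): -5, 4, -2, 0, 0, 3; Σd² = 54
ρ = 1 − 6Σd² / [n(n²−1)] = 1 − 6×54 / (6×35) = 1 − 324/210 ≈ -0.543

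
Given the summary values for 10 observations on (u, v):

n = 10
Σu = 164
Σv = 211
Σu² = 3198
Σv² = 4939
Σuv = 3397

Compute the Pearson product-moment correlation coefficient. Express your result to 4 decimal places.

-0.1274

r = (nΣuv − ΣuΣv) / √[(nΣu² − (Σu)²)(nΣv² − (Σv)²)]
Numerator: 10×3397 − 164×211 = -634
Denominator: √[(31980 − 26896)(49390 − 44521)] = √[5084 × 4869] = 4975.3388
r = -634 / 4975.3388 ≈ -0.1274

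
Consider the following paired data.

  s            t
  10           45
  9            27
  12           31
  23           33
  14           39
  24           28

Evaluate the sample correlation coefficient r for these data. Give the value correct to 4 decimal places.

n = 6, Σs = 92, Σt = 203, Σs² = 1626, Σt² = 7109, Σst = 3042
nΣst − ΣsΣt = 18252 − 18676 = -424
nΣs² − (Σs)² = 9756 − 8464 = 1292; nΣt² − (Σt)² = 42654 − 41209 = 1445
r = -424 / √(1292 × 1445) = -424 / 1366.3601 ≈ -0.3103

-0.3103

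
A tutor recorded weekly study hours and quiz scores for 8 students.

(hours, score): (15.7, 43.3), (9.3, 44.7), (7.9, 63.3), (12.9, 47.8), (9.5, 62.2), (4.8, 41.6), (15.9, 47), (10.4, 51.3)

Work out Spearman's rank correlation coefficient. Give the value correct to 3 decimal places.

Rank hours: 7, 3, 2, 6, 4, 1, 8, 5
Rank score: 2, 3, 8, 5, 7, 1, 4, 6
d = rank(hours) − rank(score): 5, 0, -6, 1, -3, 0, 4, -1; Σd² = 88
ρ = 1 − 6Σd² / [n(n²−1)] = 1 − 6×88 / (8×63) = 1 − 528/504 ≈ -0.048

-0.048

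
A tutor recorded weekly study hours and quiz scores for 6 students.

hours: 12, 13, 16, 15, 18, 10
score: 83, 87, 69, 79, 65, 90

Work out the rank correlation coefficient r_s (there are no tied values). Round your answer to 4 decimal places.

Rank hours: 2, 3, 5, 4, 6, 1
Rank score: 4, 5, 2, 3, 1, 6
d = rank(hours) − rank(score): -2, -2, 3, 1, 5, -5; Σd² = 68
ρ = 1 − 6Σd² / [n(n²−1)] = 1 − 6×68 / (6×35) = 1 − 408/210 ≈ -0.9429

-0.9429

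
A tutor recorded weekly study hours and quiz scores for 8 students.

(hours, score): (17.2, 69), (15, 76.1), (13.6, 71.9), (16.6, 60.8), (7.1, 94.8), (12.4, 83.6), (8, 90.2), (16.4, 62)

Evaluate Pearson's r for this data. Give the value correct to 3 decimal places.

n = 8, Σx = 106.3, Σy = 608.4, Σx² = 1518.49, Σy² = 47374.5, Σxy = 7763.54
nΣxy − ΣxΣy = 62108.32 − 64672.92 = -2564.6
nΣx² − (Σx)² = 12147.92 − 11299.69 = 848.23; nΣy² − (Σy)² = 378996 − 370150.56 = 8845.44
r = -2564.6 / √(848.23 × 8845.44) = -2564.6 / 2739.1545 ≈ -0.936

-0.936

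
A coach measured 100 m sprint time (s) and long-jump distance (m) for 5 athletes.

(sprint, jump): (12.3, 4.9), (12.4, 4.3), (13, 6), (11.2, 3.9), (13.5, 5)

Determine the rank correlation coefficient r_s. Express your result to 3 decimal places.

Rank sprint: 2, 3, 4, 1, 5
Rank jump: 3, 2, 5, 1, 4
d = rank(sprint) − rank(jump): -1, 1, -1, 0, 1; Σd² = 4
ρ = 1 − 6Σd² / [n(n²−1)] = 1 − 6×4 / (5×24) = 1 − 24/120 ≈ 0.800

0.800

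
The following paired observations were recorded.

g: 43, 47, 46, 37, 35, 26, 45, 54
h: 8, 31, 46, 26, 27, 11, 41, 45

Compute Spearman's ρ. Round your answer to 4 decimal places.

0.7143

Rank g: 4, 7, 6, 3, 2, 1, 5, 8
Rank h: 1, 5, 8, 3, 4, 2, 6, 7
d = rank(g) − rank(h): 3, 2, -2, 0, -2, -1, -1, 1; Σd² = 24
ρ = 1 − 6Σd² / [n(n²−1)] = 1 − 6×24 / (8×63) = 1 − 144/504 ≈ 0.7143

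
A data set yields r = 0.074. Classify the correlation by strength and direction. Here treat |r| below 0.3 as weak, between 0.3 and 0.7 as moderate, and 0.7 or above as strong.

r = 0.074 > 0 so the relationship is positive.
|r| = 0.074, which falls in the weak range.

weak positive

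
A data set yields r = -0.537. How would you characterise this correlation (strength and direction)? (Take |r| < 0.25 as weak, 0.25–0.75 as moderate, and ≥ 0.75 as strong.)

moderate negative

r = -0.537 < 0 so the relationship is negative.
|r| = 0.537, which falls in the moderate range.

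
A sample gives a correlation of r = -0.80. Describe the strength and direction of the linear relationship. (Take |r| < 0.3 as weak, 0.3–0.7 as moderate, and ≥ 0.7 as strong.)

r = -0.80 < 0 so the relationship is negative.
|r| = 0.80, which falls in the strong range.

strong negative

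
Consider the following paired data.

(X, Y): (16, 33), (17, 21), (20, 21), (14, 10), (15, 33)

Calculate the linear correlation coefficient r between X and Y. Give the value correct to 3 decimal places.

n = 5, ΣX = 82, ΣY = 118, ΣX² = 1366, ΣY² = 3160, ΣXY = 1940
nΣXY − ΣXΣY = 9700 − 9676 = 24
nΣX² − (ΣX)² = 6830 − 6724 = 106; nΣY² − (ΣY)² = 15800 − 13924 = 1876
r = 24 / √(106 × 1876) = 24 / 445.9327 ≈ 0.054

0.054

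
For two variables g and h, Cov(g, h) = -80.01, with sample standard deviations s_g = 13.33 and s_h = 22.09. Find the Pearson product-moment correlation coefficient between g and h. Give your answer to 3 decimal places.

-0.272

r = Cov(g,h) / (s_g · s_h) = -80.01 / (13.33 × 22.09)
  = -80.01 / 294.4597 ≈ -0.272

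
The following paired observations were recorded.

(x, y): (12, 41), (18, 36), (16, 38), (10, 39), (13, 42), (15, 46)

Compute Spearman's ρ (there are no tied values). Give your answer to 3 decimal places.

Rank x: 2, 6, 5, 1, 3, 4
Rank y: 4, 1, 2, 3, 5, 6
d = rank(x) − rank(y): -2, 5, 3, -2, -2, -2; Σd² = 50
ρ = 1 − 6Σd² / [n(n²−1)] = 1 − 6×50 / (6×35) = 1 − 300/210 ≈ -0.429

-0.429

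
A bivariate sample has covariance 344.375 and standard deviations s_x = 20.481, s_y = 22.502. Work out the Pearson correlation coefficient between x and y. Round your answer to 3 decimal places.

r = Cov(x,y) / (s_x · s_y) = 344.375 / (20.481 × 22.502)
  = 344.375 / 460.8635 ≈ 0.747

0.747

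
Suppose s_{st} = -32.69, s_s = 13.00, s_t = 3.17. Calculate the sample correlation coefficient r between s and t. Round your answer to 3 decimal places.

-0.793

r = Cov(s,t) / (s_s · s_t) = -32.69 / (13.00 × 3.17)
  = -32.69 / 41.2100 ≈ -0.793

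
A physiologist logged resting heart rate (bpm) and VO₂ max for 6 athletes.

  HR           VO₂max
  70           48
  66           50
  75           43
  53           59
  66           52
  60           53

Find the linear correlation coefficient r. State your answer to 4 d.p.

-0.9775

n = 6, Σx = 390, Σy = 305, Σx² = 25646, Σy² = 15647, Σxy = 19624
nΣxy − ΣxΣy = 117744 − 118950 = -1206
nΣx² − (Σx)² = 153876 − 152100 = 1776; nΣy² − (Σy)² = 93882 − 93025 = 857
r = -1206 / √(1776 × 857) = -1206 / 1233.7066 ≈ -0.9775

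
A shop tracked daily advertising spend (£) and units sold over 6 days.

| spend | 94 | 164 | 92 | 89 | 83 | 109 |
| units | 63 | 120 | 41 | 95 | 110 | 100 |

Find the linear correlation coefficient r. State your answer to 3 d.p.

0.491

n = 6, Σx = 631, Σy = 529, Σx² = 70887, Σy² = 51175, Σxy = 57859
nΣxy − ΣxΣy = 347154 − 333799 = 13355
nΣx² − (Σx)² = 425322 − 398161 = 27161; nΣy² − (Σy)² = 307050 − 279841 = 27209
r = 13355 / √(27161 × 27209) = 13355 / 27184.9894 ≈ 0.491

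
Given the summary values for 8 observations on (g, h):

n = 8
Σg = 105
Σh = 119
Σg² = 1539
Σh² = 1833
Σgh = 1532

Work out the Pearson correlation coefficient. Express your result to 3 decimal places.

-0.297

r = (nΣgh − ΣgΣh) / √[(nΣg² − (Σg)²)(nΣh² − (Σh)²)]
Numerator: 8×1532 − 105×119 = -239
Denominator: √[(12312 − 11025)(14664 − 14161)] = √[1287 × 503] = 804.5875
r = -239 / 804.5875 ≈ -0.297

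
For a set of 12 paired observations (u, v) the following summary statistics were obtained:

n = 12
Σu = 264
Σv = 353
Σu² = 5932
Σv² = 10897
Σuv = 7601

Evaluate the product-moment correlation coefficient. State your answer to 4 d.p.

-0.6543

r = (nΣuv − ΣuΣv) / √[(nΣu² − (Σu)²)(nΣv² − (Σv)²)]
Numerator: 12×7601 − 264×353 = -1980
Denominator: √[(71184 − 69696)(130764 − 124609)] = √[1488 × 6155] = 3026.3245
r = -1980 / 3026.3245 ≈ -0.6543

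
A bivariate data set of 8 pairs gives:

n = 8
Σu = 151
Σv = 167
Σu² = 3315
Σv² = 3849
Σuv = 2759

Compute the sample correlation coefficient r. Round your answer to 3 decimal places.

-0.957

r = (nΣuv − ΣuΣv) / √[(nΣu² − (Σu)²)(nΣv² − (Σv)²)]
Numerator: 8×2759 − 151×167 = -3145
Denominator: √[(26520 − 22801)(30792 − 27889)] = √[3719 × 2903] = 3285.7658
r = -3145 / 3285.7658 ≈ -0.957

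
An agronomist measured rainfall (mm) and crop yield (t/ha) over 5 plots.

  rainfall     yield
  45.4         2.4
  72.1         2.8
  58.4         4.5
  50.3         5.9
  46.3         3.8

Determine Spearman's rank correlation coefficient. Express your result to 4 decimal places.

0.3000

Rank rainfall: 1, 5, 4, 3, 2
Rank yield: 1, 2, 4, 5, 3
d = rank(rainfall) − rank(yield): 0, 3, 0, -2, -1; Σd² = 14
ρ = 1 − 6Σd² / [n(n²−1)] = 1 − 6×14 / (5×24) = 1 − 84/120 ≈ 0.3000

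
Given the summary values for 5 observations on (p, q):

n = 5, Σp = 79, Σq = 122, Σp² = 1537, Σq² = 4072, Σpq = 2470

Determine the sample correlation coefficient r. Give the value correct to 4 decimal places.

0.9644

r = (nΣpq − ΣpΣq) / √[(nΣp² − (Σp)²)(nΣq² − (Σq)²)]
Numerator: 5×2470 − 79×122 = 2712
Denominator: √[(7685 − 6241)(20360 − 14884)] = √[1444 × 5476] = 2812.0000
r = 2712 / 2812.0000 ≈ 0.9644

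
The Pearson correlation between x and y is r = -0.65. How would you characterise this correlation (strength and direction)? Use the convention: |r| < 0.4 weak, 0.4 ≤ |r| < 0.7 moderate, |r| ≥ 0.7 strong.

moderate negative

r = -0.65 < 0 so the relationship is negative.
|r| = 0.65, which falls in the moderate range.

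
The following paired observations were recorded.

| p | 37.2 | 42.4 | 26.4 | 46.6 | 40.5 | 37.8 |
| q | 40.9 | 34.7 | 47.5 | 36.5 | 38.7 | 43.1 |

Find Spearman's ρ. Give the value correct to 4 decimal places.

-0.8857

Rank p: 2, 5, 1, 6, 4, 3
Rank q: 4, 1, 6, 2, 3, 5
d = rank(p) − rank(q): -2, 4, -5, 4, 1, -2; Σd² = 66
ρ = 1 − 6Σd² / [n(n²−1)] = 1 − 6×66 / (6×35) = 1 − 396/210 ≈ -0.8857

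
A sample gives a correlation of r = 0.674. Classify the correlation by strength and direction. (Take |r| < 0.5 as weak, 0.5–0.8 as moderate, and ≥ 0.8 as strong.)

moderate positive

r = 0.674 > 0 so the relationship is positive.
|r| = 0.674, which falls in the moderate range.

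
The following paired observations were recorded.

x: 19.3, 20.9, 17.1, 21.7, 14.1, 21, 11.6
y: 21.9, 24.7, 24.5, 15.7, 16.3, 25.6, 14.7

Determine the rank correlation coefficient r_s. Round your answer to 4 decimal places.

0.4286

Rank x: 4, 5, 3, 7, 2, 6, 1
Rank y: 4, 6, 5, 2, 3, 7, 1
d = rank(x) − rank(y): 0, -1, -2, 5, -1, -1, 0; Σd² = 32
ρ = 1 − 6Σd² / [n(n²−1)] = 1 − 6×32 / (7×48) = 1 − 192/336 ≈ 0.4286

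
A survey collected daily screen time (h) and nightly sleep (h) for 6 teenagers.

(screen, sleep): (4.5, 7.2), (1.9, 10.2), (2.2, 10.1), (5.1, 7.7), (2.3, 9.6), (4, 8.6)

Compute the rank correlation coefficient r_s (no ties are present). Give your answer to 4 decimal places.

-0.9429

Rank screen: 5, 1, 2, 6, 3, 4
Rank sleep: 1, 6, 5, 2, 4, 3
d = rank(screen) − rank(sleep): 4, -5, -3, 4, -1, 1; Σd² = 68
ρ = 1 − 6Σd² / [n(n²−1)] = 1 − 6×68 / (6×35) = 1 − 408/210 ≈ -0.9429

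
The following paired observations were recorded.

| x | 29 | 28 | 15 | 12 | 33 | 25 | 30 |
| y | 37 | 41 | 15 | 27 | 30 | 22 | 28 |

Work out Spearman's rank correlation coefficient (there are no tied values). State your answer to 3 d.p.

Rank x: 5, 4, 2, 1, 7, 3, 6
Rank y: 6, 7, 1, 3, 5, 2, 4
d = rank(x) − rank(y): -1, -3, 1, -2, 2, 1, 2; Σd² = 24
ρ = 1 − 6Σd² / [n(n²−1)] = 1 − 6×24 / (7×48) = 1 − 144/336 ≈ 0.571

0.571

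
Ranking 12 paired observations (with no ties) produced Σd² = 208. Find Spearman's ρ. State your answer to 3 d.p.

0.273

ρ = 1 − 6Σd² / [n(n²−1)] = 1 − 6×208 / (12×143)
  = 1 − 1248/1716 = 1 − 0.7273 ≈ 0.273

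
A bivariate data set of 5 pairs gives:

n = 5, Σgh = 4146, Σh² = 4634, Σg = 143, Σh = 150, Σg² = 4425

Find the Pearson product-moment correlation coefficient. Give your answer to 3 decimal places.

r = (nΣgh − ΣgΣh) / √[(nΣg² − (Σg)²)(nΣh² − (Σh)²)]
Numerator: 5×4146 − 143×150 = -720
Denominator: √[(22125 − 20449)(23170 − 22500)] = √[1676 × 670] = 1059.6792
r = -720 / 1059.6792 ≈ -0.679

-0.679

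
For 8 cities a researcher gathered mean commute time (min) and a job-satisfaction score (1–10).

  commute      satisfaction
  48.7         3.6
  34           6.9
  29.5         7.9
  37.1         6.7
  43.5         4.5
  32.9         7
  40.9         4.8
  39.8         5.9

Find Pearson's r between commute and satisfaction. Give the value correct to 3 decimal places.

-0.976

n = 8, Σx = 306.4, Σy = 47.3, Σx² = 12005.86, Σy² = 294.97, Σxy = 1748.73
nΣxy − ΣxΣy = 13989.84 − 14492.72 = -502.88
nΣx² − (Σx)² = 96046.88 − 93880.96 = 2165.92; nΣy² − (Σy)² = 2359.76 − 2237.29 = 122.47
r = -502.88 / √(2165.92 × 122.47) = -502.88 / 515.0342 ≈ -0.976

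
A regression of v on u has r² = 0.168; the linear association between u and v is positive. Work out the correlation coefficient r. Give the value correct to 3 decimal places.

|r| = √0.168 = 0.410
The association is positive, so r = 0.410.

0.410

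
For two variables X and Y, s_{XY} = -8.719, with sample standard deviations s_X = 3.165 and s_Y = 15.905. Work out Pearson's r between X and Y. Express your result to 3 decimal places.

-0.173

r = Cov(X,Y) / (s_X · s_Y) = -8.719 / (3.165 × 15.905)
  = -8.719 / 50.3393 ≈ -0.173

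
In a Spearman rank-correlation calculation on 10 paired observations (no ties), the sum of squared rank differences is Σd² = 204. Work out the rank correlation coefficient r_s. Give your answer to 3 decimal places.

ρ = 1 − 6Σd² / [n(n²−1)] = 1 − 6×204 / (10×99)
  = 1 − 1224/990 = 1 − 1.2364 ≈ -0.236

-0.236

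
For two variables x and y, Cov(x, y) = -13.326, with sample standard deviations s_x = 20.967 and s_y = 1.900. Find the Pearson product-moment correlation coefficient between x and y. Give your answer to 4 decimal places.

-0.3345

r = Cov(x,y) / (s_x · s_y) = -13.326 / (20.967 × 1.900)
  = -13.326 / 39.8373 ≈ -0.3345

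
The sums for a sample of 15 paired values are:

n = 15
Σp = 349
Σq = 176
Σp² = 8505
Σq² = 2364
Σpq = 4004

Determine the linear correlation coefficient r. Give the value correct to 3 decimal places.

-0.268

r = (nΣpq − ΣpΣq) / √[(nΣp² − (Σp)²)(nΣq² − (Σq)²)]
Numerator: 15×4004 − 349×176 = -1364
Denominator: √[(127575 − 121801)(35460 − 30976)] = √[5774 × 4484] = 5088.2822
r = -1364 / 5088.2822 ≈ -0.268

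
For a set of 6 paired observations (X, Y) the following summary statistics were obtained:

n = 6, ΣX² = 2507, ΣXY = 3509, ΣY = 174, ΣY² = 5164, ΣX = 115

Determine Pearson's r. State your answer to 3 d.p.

0.920

r = (nΣXY − ΣXΣY) / √[(nΣX² − (ΣX)²)(nΣY² − (ΣY)²)]
Numerator: 6×3509 − 115×174 = 1044
Denominator: √[(15042 − 13225)(30984 − 30276)] = √[1817 × 708] = 1134.2116
r = 1044 / 1134.2116 ≈ 0.920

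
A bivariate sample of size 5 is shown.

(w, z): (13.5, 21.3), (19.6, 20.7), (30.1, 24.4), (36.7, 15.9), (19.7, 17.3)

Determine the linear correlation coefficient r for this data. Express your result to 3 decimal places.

-0.242

n = 5, Σw = 119.6, Σz = 99.6, Σw² = 3207.4, Σz² = 2029.64, Σwz = 2352.05
nΣwz − ΣwΣz = 11760.25 − 11912.16 = -151.91
nΣw² − (Σw)² = 16037 − 14304.16 = 1732.84; nΣz² − (Σz)² = 10148.2 − 9920.16 = 228.04
r = -151.91 / √(1732.84 × 228.04) = -151.91 / 628.6150 ≈ -0.242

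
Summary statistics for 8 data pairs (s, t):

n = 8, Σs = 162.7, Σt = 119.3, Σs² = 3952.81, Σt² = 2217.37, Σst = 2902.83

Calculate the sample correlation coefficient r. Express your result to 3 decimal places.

r = (nΣst − ΣsΣt) / √[(nΣs² − (Σs)²)(nΣt² − (Σt)²)]
Numerator: 8×2902.83 − 162.7×119.3 = 3812.53
Denominator: √[(31622.48 − 26471.29)(17738.96 − 14232.49)] = √[5151.19 × 3506.47] = 4249.9992
r = 3812.53 / 4249.9992 ≈ 0.897

0.897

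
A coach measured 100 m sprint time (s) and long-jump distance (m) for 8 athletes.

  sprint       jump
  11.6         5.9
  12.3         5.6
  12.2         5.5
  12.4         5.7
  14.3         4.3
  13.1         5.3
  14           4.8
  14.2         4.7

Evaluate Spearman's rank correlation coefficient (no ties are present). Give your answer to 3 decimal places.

-0.905

Rank sprint: 1, 3, 2, 4, 8, 5, 6, 7
Rank jump: 8, 6, 5, 7, 1, 4, 3, 2
d = rank(sprint) − rank(jump): -7, -3, -3, -3, 7, 1, 3, 5; Σd² = 160
ρ = 1 − 6Σd² / [n(n²−1)] = 1 − 6×160 / (8×63) = 1 − 960/504 ≈ -0.905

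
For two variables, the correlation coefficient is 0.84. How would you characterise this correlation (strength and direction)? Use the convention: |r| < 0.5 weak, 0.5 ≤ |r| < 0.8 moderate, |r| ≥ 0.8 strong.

r = 0.84 > 0 so the relationship is positive.
|r| = 0.84, which falls in the strong range.

strong positive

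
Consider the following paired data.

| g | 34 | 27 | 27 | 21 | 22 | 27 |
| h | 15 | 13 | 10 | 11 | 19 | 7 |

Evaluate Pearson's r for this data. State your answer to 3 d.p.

-0.062

n = 6, Σg = 158, Σh = 75, Σg² = 4268, Σh² = 1025, Σgh = 1969
nΣgh − ΣgΣh = 11814 − 11850 = -36
nΣg² − (Σg)² = 25608 − 24964 = 644; nΣh² − (Σh)² = 6150 − 5625 = 525
r = -36 / √(644 × 525) = -36 / 581.4637 ≈ -0.062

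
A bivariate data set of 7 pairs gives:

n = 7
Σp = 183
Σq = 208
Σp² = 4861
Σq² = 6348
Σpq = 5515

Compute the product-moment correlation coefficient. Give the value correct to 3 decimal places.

r = (nΣpq − ΣpΣq) / √[(nΣp² − (Σp)²)(nΣq² − (Σq)²)]
Numerator: 7×5515 − 183×208 = 541
Denominator: √[(34027 − 33489)(44436 − 43264)] = √[538 × 1172] = 794.0630
r = 541 / 794.0630 ≈ 0.681

0.681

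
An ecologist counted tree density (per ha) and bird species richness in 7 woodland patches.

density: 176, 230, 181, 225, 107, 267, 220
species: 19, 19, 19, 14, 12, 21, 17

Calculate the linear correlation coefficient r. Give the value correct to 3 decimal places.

0.636

n = 7, Σx = 1406, Σy = 121, Σx² = 298400, Σy² = 2153, Σxy = 24934
nΣxy − ΣxΣy = 174538 − 170126 = 4412
nΣx² − (Σx)² = 2088800 − 1976836 = 111964; nΣy² − (Σy)² = 15071 − 14641 = 430
r = 4412 / √(111964 × 430) = 4412 / 6938.6252 ≈ 0.636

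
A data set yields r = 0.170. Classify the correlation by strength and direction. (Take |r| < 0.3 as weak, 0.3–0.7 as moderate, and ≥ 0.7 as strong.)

r = 0.170 > 0 so the relationship is positive.
|r| = 0.170, which falls in the weak range.

weak positive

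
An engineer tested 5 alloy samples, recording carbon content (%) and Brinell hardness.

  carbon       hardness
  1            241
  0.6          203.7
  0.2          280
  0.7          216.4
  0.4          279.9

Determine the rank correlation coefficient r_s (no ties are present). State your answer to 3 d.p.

-0.600

Rank carbon: 5, 3, 1, 4, 2
Rank hardness: 3, 1, 5, 2, 4
d = rank(carbon) − rank(hardness): 2, 2, -4, 2, -2; Σd² = 32
ρ = 1 − 6Σd² / [n(n²−1)] = 1 − 6×32 / (5×24) = 1 − 192/120 ≈ -0.600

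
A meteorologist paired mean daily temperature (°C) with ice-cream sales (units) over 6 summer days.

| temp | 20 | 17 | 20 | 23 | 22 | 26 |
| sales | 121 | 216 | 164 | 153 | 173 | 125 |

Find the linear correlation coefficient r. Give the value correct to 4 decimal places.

-0.6740

n = 6, Σx = 128, Σy = 952, Σx² = 2778, Σy² = 157156, Σxy = 19947
nΣxy − ΣxΣy = 119682 − 121856 = -2174
nΣx² − (Σx)² = 16668 − 16384 = 284; nΣy² − (Σy)² = 942936 − 906304 = 36632
r = -2174 / √(284 × 36632) = -2174 / 3225.4438 ≈ -0.6740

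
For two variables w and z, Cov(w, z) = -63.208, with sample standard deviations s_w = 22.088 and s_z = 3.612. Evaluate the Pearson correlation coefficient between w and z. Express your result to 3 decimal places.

-0.792

r = Cov(w,z) / (s_w · s_z) = -63.208 / (22.088 × 3.612)
  = -63.208 / 79.7819 ≈ -0.792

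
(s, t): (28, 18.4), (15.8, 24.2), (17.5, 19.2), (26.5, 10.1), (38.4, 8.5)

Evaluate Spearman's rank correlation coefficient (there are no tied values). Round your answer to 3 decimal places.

Rank s: 4, 1, 2, 3, 5
Rank t: 3, 5, 4, 2, 1
d = rank(s) − rank(t): 1, -4, -2, 1, 4; Σd² = 38
ρ = 1 − 6Σd² / [n(n²−1)] = 1 − 6×38 / (5×24) = 1 − 228/120 ≈ -0.900

-0.900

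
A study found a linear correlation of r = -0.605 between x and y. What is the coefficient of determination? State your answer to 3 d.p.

r² = (-0.605)² = 0.366

0.366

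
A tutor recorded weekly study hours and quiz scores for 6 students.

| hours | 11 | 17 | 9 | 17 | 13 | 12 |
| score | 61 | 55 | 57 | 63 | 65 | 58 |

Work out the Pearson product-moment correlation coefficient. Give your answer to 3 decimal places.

0.067

n = 6, Σx = 79, Σy = 359, Σx² = 1093, Σy² = 21553, Σxy = 4731
nΣxy − ΣxΣy = 28386 − 28361 = 25
nΣx² − (Σx)² = 6558 − 6241 = 317; nΣy² − (Σy)² = 129318 − 128881 = 437
r = 25 / √(317 × 437) = 25 / 372.1948 ≈ 0.067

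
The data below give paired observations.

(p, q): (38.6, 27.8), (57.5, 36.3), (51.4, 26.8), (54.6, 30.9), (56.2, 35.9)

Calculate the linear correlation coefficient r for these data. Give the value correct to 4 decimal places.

n = 5, Σp = 258.3, Σq = 157.7, Σp² = 13577.77, Σq² = 5052.39, Σpq = 8242.57
nΣpq − ΣpΣq = 41212.85 − 40733.91 = 478.94
nΣp² − (Σp)² = 67888.85 − 66718.89 = 1169.96; nΣq² − (Σq)² = 25261.95 − 24869.29 = 392.66
r = 478.94 / √(1169.96 × 392.66) = 478.94 / 677.7879 ≈ 0.7066

0.7066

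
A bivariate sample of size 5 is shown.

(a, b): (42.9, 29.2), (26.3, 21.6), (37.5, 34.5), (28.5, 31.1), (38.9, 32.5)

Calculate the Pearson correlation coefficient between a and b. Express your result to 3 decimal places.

n = 5, Σa = 174.1, Σb = 148.9, Σa² = 6263.81, Σb² = 4532.91, Σab = 5265.11
nΣab − ΣaΣb = 26325.55 − 25923.49 = 402.06
nΣa² − (Σa)² = 31319.05 − 30310.81 = 1008.24; nΣb² − (Σb)² = 22664.55 − 22171.21 = 493.34
r = 402.06 / √(1008.24 × 493.34) = 402.06 / 705.2695 ≈ 0.570

0.570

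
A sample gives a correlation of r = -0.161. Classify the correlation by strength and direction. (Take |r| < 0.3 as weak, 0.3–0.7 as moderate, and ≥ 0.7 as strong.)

r = -0.161 < 0 so the relationship is negative.
|r| = 0.161, which falls in the weak range.

weak negative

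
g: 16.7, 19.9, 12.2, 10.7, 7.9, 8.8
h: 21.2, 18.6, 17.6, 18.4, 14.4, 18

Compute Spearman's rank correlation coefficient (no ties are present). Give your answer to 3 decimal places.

Rank g: 5, 6, 4, 3, 1, 2
Rank h: 6, 5, 2, 4, 1, 3
d = rank(g) − rank(h): -1, 1, 2, -1, 0, -1; Σd² = 8
ρ = 1 − 6Σd² / [n(n²−1)] = 1 − 6×8 / (6×35) = 1 − 48/210 ≈ 0.771

0.771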